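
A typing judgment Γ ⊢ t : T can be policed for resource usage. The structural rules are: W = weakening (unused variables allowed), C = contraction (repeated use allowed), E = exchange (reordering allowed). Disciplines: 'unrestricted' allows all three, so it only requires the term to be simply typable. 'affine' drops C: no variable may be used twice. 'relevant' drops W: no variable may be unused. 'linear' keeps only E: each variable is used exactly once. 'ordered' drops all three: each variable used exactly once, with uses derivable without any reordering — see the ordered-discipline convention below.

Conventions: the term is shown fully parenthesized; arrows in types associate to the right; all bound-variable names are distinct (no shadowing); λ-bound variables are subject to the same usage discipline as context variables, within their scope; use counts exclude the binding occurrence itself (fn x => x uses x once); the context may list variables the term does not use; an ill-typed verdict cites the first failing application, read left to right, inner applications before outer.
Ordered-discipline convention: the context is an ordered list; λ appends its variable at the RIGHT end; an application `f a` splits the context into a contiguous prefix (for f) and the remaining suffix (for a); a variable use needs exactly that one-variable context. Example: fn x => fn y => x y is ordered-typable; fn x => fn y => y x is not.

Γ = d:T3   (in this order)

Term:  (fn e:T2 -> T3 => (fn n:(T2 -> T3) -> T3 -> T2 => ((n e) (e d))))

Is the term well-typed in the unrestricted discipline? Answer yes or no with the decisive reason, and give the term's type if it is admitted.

no — a type mismatch blocks all five
variable uses: d=1, e (bound)=2, n (bound)=1
uses in reading order: n, e, e, d
typing: ill-typed: argument of type T3 where T2 is required
all disciplines: ordered ✗ · linear ✗ · affine ✗ · relevant ✗ · unrestricted ✗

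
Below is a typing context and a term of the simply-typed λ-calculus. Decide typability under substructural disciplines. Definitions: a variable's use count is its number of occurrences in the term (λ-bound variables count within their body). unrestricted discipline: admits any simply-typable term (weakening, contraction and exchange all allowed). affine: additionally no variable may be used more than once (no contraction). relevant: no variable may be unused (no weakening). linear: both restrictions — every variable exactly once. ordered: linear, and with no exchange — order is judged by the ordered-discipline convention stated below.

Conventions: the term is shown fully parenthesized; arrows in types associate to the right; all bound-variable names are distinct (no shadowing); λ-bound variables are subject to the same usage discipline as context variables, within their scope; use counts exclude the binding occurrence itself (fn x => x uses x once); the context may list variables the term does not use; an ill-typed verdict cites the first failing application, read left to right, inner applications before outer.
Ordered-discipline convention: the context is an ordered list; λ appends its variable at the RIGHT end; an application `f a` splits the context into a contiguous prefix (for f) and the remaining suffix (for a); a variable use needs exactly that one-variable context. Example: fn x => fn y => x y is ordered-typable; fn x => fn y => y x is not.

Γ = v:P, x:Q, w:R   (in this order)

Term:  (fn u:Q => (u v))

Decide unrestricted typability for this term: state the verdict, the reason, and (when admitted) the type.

no — the type mismatch rejects it
usage: v ×1, x ×0, w ×0, u [bound] ×1
use order (left to right): u, v
typing: ill-typed: applying a non-function (Q)
per-discipline verdicts: ordered ✗ | linear ✗ | affine ✗ | relevant ✗ | unrestricted ✗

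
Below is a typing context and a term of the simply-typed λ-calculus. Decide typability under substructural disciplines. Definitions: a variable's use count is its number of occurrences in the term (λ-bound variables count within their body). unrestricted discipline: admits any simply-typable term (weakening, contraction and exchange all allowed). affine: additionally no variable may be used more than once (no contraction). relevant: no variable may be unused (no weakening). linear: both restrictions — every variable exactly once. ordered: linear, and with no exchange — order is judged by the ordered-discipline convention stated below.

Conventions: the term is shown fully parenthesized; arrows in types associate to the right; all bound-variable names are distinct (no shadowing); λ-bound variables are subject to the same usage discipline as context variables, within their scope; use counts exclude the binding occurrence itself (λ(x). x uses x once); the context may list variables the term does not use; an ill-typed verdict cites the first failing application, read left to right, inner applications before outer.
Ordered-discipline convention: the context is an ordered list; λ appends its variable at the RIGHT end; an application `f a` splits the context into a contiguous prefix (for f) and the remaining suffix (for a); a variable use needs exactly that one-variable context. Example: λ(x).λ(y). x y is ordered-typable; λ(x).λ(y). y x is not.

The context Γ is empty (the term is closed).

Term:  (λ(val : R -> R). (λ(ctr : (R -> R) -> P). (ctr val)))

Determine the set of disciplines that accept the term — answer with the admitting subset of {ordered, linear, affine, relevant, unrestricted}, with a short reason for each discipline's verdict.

admitted by: linear, affine, relevant, unrestricted
counts: val [bound] ×1, ctr [bound] ×1
uses in reading order: ctr, val
typing: the term checks, with type (R -> R) -> ((R -> R) -> P) -> P
ordered: ✗ — no contiguous prefix/suffix split fits ctr, val
linear: ✓ — exactly-once usage across val, ctr
affine: ✓ — val, ctr: no repeats, contraction unneeded
relevant: ✓ — val, ctr: all used, weakening unneeded
unrestricted: ✓ — simply typable at (R -> R) -> ((R -> R) -> P) -> P; W, C, E all held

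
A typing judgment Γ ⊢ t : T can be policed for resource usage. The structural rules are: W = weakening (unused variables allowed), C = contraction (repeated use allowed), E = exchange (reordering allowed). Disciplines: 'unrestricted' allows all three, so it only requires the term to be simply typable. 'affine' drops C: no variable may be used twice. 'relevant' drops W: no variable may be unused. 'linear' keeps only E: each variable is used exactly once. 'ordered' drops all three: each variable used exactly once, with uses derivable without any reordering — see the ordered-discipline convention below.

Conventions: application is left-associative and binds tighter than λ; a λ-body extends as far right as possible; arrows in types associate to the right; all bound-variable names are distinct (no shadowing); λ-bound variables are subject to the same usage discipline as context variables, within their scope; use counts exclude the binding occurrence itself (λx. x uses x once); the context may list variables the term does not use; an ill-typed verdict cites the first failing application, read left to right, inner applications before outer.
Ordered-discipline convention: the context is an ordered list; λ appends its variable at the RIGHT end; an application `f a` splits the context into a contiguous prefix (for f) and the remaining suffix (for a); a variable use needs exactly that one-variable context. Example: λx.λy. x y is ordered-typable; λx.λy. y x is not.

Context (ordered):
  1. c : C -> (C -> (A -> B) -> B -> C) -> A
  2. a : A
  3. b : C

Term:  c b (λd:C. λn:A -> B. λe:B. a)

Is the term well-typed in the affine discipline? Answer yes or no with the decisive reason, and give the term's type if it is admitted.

no — a type mismatch blocks all five
usage: c: 1, a: 1, b: 1, d [bound]: 0, n [bound]: 0, e [bound]: 0
left-to-right use order: c, b, a
typing: ill-typed: an argument C -> (A -> B) -> B -> A mismatches the expected C -> (A -> B) -> B -> C
summary: ordered ✗; linear ✗; affine ✗; relevant ✗; unrestricted ✗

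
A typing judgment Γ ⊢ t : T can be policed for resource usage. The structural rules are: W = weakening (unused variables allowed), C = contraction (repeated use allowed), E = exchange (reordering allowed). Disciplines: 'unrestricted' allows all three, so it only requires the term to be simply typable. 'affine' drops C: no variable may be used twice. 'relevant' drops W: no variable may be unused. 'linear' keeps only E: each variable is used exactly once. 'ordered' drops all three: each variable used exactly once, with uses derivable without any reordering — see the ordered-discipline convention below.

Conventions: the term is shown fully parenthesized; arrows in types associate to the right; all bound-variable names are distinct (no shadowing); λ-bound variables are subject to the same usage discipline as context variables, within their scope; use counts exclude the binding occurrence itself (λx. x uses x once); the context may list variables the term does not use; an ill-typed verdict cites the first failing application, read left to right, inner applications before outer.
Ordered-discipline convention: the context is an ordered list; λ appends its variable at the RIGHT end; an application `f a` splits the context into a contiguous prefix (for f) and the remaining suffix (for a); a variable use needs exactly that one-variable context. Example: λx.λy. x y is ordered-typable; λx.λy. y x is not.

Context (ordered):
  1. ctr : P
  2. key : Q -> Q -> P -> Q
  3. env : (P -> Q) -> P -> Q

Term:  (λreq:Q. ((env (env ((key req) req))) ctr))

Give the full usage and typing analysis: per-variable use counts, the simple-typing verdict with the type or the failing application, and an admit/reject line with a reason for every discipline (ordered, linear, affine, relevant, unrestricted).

variable uses: ctr ×1; key ×1; env ×2; req [bound] ×2
left-to-right use order: env, env, key, req, req, ctr
typing: ✓ — Q -> Q
ordered: ✗, needs contraction — env ×2, req ×2
linear: ✗, needs contraction — env ×2, req ×2
affine: ✗, needs contraction — env ×2, req ×2
relevant: ✓, at least one use each (ctr, key, env, req)
unrestricted: ✓, typability at Q -> Q is all that's needed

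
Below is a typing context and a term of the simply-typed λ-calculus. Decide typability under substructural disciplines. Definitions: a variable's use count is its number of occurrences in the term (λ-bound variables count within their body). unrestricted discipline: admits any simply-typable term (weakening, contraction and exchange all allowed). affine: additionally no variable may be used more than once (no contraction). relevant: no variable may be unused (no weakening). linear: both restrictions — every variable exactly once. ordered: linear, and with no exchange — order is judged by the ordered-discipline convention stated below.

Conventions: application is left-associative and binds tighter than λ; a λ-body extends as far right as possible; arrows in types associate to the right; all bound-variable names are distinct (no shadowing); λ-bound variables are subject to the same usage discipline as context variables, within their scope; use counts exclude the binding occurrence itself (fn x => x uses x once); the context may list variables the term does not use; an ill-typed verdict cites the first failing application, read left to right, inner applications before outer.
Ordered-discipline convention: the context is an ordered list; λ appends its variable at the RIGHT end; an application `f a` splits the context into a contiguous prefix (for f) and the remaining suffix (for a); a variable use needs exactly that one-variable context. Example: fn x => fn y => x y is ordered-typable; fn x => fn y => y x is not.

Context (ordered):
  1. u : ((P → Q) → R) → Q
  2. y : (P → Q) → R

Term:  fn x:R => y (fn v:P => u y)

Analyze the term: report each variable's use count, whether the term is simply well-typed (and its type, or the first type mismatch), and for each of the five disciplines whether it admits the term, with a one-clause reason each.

usage: u: 1; y: 2; x (λ-bound): 0; v (λ-bound): 0
order of uses: y, u, y
typing: well-typed at R → R
ordered ✗ (repeated use of y ×2; unused: x, v — weakening required)
linear ✗ (repeated use of y ×2; unused: x, v — weakening required)
affine ✗ (repeated use of y ×2)
relevant ✗ (unused: x, v — weakening required)
unrestricted ✓ (well-typed at R → R; no restrictions here)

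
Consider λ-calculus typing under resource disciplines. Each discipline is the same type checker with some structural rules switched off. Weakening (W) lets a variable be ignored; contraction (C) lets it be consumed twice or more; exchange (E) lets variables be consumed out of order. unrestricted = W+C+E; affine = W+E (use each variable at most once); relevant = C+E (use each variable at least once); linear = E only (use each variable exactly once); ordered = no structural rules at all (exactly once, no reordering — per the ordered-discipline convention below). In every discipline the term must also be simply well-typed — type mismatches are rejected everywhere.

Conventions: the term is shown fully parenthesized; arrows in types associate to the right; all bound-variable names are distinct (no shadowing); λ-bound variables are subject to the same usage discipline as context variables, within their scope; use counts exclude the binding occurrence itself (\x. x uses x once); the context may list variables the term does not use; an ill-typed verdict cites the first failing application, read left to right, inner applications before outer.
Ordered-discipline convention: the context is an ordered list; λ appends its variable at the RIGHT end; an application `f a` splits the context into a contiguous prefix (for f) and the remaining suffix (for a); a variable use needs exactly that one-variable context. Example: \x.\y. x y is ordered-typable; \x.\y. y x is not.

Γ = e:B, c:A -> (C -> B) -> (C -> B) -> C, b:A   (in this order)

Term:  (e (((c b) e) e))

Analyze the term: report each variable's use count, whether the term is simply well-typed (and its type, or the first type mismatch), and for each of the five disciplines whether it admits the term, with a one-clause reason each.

counts: e ×3, c ×1, b ×1
left-to-right use order: e, c, b, e, e
typing: ill-typed: argument of type B where C -> B is required
ordered: ✗ — the type mismatch rejects it
linear: ✗ — not simply typable
affine: ✗ — fails simple typing
relevant: ✗ — a type mismatch blocks all five
unrestricted: ✗ — the type mismatch rejects it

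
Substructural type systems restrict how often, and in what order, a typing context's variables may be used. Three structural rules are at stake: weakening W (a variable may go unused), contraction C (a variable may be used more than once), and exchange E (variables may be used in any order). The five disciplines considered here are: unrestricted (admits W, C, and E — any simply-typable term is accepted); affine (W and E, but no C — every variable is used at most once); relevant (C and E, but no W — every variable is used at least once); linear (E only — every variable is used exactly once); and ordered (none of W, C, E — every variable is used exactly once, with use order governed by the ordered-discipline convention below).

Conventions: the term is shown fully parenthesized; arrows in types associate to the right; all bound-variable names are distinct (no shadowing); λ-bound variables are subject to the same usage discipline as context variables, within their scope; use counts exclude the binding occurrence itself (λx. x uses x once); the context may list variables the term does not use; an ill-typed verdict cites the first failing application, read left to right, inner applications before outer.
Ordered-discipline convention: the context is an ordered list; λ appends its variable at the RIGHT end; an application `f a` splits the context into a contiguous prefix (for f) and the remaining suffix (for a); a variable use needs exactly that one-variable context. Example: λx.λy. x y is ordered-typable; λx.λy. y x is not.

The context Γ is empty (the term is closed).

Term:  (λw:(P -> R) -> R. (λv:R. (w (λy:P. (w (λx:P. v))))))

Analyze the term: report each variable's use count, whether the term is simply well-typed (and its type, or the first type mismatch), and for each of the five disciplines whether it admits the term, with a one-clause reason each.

use counts: w [bound]: 2, v [bound]: 1, y [bound]: 0, x [bound]: 0
order of uses: w, w, v
typing: the term checks, with type ((P -> R) -> R) -> R -> R
ordered: ✗ — uses contraction: w ×2; y, x never used (weakening)
linear: ✗ — uses contraction: w ×2; y, x never used (weakening)
affine: ✗ — uses contraction: w ×2
relevant: ✗ — y, x never used (weakening)
unrestricted: ✓ — simply typable at ((P -> R) -> R) -> R -> R; W, C, E all held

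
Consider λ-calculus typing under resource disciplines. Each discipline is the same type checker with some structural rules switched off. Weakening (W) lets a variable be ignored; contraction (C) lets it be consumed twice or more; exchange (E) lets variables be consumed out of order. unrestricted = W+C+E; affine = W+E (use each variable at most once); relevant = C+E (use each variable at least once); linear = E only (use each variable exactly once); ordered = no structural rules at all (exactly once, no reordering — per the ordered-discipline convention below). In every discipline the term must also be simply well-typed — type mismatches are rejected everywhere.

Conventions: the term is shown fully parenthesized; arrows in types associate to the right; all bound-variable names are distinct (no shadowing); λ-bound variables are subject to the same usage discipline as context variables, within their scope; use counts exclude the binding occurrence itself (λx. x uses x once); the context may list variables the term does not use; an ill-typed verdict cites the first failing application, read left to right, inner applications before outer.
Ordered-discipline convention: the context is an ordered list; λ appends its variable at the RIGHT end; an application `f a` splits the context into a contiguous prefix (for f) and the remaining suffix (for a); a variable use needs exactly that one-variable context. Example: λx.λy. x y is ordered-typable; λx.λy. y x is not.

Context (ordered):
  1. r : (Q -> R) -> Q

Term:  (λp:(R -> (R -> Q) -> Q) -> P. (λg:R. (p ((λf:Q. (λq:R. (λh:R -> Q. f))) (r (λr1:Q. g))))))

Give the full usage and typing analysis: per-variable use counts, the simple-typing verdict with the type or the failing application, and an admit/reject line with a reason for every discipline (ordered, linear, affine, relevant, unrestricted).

use counts: r=1, p (bound)=1, g (bound)=1, f (bound)=1, q (bound)=0, h (bound)=0, r1 (bound)=0
left-to-right use order: p, f, r, g
typing: the term checks, with type ((R -> (R -> Q) -> Q) -> P) -> R -> P
ordered: ✗ — q, h, r1 never used (weakening)
linear: ✗ — q, h, r1 never used (weakening)
affine: ✓ — r, p, g, f, q, h, r1: no repeats, contraction unneeded
relevant: ✗ — q, h, r1 never used (weakening)
unrestricted: ✓ — type-checks (((R -> (R -> Q) -> Q) -> P) -> R -> P) and nothing is barred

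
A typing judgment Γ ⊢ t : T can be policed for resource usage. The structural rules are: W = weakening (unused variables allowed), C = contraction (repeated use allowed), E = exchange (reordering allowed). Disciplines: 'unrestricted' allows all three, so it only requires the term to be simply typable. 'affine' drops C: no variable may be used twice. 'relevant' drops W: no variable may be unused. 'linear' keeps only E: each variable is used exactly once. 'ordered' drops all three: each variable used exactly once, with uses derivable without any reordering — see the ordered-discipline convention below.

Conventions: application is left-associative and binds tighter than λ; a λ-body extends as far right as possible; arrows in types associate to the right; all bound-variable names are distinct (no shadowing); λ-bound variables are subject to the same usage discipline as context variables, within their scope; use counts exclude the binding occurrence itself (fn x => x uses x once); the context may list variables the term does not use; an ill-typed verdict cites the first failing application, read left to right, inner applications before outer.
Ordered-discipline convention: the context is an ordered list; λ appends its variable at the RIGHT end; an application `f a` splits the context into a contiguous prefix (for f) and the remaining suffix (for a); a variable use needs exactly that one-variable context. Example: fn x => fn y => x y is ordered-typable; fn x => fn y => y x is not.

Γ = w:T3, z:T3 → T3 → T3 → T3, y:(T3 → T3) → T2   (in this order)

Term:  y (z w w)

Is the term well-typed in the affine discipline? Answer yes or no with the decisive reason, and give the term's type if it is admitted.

no — uses contraction: w ×2
variable uses: w: 2, z: 1, y: 1
left-to-right use order: y, z, w, w
typing: ✓ — T2
across the five disciplines: ordered ✗ · linear ✗ · affine ✗ · relevant ✓ · unrestricted ✓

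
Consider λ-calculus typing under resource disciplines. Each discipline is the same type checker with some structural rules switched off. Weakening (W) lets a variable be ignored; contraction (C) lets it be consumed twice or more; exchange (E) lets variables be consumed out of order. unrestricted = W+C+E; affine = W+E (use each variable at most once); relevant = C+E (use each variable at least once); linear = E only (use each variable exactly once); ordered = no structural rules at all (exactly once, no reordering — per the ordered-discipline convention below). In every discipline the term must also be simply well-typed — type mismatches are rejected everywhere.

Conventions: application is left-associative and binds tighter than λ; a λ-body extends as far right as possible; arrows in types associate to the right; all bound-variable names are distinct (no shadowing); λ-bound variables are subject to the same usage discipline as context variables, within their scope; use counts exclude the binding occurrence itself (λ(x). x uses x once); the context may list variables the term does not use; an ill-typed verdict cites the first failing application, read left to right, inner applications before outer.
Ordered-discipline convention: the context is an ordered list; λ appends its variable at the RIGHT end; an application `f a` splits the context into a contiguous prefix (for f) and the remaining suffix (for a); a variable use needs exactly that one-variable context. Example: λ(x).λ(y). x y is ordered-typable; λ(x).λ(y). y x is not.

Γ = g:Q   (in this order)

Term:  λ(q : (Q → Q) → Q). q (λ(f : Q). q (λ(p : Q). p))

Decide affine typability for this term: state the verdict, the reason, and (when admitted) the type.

no — needs contraction — q ×2
variable uses: g ×0, q (λ-bound) ×2, f (λ-bound) ×0, p (λ-bound) ×1
use order (left to right): q, q, p
typing: well-typed at ((Q → Q) → Q) → Q
per-discipline verdicts: ordered ✗ · linear ✗ · affine ✗ · relevant ✗ · unrestricted ✓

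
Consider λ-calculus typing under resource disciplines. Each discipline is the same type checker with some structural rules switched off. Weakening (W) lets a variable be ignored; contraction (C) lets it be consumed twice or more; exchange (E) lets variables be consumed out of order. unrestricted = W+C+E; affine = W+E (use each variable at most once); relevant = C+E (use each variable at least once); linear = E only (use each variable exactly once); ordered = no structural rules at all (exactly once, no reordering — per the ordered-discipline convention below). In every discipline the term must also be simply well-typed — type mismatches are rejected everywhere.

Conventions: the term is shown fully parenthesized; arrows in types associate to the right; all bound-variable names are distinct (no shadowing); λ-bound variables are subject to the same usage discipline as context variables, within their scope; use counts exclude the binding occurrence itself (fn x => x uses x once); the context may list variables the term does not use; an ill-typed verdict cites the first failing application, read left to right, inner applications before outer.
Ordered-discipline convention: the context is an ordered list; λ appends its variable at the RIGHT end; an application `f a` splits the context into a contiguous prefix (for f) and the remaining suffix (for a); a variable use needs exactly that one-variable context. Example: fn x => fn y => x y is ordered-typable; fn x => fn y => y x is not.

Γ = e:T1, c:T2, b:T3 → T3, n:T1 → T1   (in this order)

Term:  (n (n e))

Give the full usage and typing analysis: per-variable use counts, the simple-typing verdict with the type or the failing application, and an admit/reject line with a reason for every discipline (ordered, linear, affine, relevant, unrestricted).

use counts: e=1; c=0; b=0; n=2
use order (left to right): n, n, e
typing: ✓ — T1
ordered: ✗, repeated use of n ×2; c, b left unused
linear: ✗, repeated use of n ×2; c, b left unused
affine: ✗, repeated use of n ×2
relevant: ✗, c, b left unused
unrestricted: ✓, simply typable at T1; W, C, E all held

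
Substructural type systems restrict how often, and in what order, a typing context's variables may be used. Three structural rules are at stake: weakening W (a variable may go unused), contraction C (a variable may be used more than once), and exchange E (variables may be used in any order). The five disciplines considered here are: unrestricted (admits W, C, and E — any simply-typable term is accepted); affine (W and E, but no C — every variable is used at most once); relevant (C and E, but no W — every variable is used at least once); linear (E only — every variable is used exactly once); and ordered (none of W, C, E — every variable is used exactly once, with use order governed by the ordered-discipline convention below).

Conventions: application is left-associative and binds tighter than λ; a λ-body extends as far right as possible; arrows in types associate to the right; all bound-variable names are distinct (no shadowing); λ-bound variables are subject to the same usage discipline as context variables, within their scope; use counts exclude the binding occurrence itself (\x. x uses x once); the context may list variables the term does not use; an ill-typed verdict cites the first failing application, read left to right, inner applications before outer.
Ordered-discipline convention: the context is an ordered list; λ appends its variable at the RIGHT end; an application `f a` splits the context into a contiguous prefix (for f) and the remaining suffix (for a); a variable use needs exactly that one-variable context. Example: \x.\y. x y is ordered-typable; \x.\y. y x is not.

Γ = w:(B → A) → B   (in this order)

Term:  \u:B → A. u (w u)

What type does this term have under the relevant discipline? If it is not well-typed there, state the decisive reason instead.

term : (B → A) → A
use counts: w: 1×; u [bound]: 2×
use order (left to right): u, w, u
typing: the term checks, with type (B → A) → A
per-discipline verdicts: ordered ✗ · linear ✗ · affine ✗ · relevant ✓ · unrestricted ✓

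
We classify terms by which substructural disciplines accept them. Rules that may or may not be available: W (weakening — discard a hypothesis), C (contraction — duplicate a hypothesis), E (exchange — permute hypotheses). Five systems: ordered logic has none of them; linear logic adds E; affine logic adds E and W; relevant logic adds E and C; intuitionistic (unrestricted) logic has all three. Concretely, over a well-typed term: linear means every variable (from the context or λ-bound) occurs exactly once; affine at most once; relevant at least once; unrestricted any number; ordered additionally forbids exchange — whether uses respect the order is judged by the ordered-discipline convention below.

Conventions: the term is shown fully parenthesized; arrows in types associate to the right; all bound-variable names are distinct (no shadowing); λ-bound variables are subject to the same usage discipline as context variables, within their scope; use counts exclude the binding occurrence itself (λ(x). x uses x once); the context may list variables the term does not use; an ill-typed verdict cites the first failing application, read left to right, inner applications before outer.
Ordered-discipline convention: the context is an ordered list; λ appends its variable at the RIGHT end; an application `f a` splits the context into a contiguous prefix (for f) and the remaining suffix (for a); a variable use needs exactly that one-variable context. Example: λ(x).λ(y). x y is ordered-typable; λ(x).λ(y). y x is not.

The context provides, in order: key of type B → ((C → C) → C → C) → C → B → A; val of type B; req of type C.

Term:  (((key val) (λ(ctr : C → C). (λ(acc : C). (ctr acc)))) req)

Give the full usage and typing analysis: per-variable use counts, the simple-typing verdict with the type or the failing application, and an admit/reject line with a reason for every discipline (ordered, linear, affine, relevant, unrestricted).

counts: key ×1, val ×1, req ×1, ctr (λ-bound) ×1, acc (λ-bound) ×1
uses in reading order: key, val, ctr, acc, req
typing: well-typed — term : B → A
ordered: ✓, key, val, req, ctr, acc once each; derivable with no W/C/E
linear: ✓, each of key, val, req, ctr, acc used exactly once
affine: ✓, no duplicate uses among key, val, req, ctr, acc
relevant: ✓, every one of key, val, req, ctr, acc appears
unrestricted: ✓, typability at B → A is all that's needed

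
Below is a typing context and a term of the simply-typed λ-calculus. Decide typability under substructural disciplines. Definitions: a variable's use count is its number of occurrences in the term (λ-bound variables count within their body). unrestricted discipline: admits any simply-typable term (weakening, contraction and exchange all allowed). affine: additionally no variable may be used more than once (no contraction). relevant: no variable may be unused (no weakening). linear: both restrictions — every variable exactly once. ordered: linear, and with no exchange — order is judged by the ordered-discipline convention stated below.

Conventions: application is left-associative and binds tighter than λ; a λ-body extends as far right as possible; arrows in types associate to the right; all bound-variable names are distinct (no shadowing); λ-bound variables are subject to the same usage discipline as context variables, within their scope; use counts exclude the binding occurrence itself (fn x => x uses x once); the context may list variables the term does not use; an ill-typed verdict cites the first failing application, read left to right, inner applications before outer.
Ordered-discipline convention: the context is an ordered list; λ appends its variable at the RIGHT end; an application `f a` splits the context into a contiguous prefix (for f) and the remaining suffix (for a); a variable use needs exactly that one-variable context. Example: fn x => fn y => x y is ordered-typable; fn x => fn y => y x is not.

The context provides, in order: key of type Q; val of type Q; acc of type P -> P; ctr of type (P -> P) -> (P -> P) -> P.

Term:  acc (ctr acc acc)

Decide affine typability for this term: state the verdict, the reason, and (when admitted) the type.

no — needs contraction — acc ×3
counts: key=0, val=0, acc=3, ctr=1
use order (left to right): acc, ctr, acc, acc
typing: well-typed at P
all disciplines: ordered ✗, linear ✗, affine ✗, relevant ✗, unrestricted ✓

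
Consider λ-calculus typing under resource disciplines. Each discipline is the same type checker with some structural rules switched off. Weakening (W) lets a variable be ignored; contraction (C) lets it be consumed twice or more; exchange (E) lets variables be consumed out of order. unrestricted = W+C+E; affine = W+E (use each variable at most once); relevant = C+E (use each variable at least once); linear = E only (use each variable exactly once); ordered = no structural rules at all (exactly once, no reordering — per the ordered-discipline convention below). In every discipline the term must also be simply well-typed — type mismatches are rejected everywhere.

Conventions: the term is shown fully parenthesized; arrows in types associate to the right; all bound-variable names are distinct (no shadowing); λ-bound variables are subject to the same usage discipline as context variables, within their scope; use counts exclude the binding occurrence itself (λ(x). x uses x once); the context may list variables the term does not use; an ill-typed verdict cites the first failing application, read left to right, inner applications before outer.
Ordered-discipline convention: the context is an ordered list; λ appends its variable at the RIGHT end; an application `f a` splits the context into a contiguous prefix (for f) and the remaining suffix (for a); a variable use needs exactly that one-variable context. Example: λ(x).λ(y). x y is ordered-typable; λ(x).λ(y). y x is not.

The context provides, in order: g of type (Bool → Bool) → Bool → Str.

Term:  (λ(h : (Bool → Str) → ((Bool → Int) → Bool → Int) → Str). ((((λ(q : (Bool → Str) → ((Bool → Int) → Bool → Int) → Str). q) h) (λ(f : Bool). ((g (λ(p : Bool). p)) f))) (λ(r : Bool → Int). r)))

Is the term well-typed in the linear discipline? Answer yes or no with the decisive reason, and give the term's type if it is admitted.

yes — each of g, h, q, f, p, r used exactly once; term : ((Bool → Str) → ((Bool → Int) → Bool → Int) → Str) → Str
variable uses: g ×1; h [bound] ×1; q [bound] ×1; f [bound] ×1; p [bound] ×1; r [bound] ×1
order of uses: q, h, g, p, f, r
typing: well-typed at ((Bool → Str) → ((Bool → Int) → Bool → Int) → Str) → Str
all disciplines: ordered ✗, linear ✓, affine ✓, relevant ✓, unrestricted ✓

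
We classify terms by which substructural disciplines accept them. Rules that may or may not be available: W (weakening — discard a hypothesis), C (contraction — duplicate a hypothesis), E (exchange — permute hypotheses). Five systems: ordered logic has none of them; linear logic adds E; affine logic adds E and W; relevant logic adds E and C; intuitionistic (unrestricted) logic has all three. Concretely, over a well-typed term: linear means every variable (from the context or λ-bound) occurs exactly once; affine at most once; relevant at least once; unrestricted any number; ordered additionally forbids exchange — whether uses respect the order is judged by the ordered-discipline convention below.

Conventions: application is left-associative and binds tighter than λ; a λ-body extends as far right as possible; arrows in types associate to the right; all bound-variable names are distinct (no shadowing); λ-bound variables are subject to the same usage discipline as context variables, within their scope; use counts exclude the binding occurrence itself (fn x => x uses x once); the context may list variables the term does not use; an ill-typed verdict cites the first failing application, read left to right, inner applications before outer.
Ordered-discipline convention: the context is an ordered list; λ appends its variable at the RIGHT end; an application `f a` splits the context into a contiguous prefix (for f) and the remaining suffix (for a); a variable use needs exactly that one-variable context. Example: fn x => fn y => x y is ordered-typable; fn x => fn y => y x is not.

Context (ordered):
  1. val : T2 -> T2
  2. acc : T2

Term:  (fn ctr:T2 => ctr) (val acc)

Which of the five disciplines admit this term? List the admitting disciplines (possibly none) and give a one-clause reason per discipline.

accepted by: ordered, linear, affine, relevant, unrestricted
counts: val: 1×, acc: 1×, ctr (λ-bound): 1×
use order (left to right): ctr, val, acc
typing: well-typed at T2
ordered: ✓ — val, acc, ctr once each; derivable with no W/C/E
linear: ✓ — exactly-once usage across val, acc, ctr
affine: ✓ — no duplicate uses among val, acc, ctr
relevant: ✓ — val, acc, ctr: all used, weakening unneeded
unrestricted: ✓ — well-typed at T2; no restrictions here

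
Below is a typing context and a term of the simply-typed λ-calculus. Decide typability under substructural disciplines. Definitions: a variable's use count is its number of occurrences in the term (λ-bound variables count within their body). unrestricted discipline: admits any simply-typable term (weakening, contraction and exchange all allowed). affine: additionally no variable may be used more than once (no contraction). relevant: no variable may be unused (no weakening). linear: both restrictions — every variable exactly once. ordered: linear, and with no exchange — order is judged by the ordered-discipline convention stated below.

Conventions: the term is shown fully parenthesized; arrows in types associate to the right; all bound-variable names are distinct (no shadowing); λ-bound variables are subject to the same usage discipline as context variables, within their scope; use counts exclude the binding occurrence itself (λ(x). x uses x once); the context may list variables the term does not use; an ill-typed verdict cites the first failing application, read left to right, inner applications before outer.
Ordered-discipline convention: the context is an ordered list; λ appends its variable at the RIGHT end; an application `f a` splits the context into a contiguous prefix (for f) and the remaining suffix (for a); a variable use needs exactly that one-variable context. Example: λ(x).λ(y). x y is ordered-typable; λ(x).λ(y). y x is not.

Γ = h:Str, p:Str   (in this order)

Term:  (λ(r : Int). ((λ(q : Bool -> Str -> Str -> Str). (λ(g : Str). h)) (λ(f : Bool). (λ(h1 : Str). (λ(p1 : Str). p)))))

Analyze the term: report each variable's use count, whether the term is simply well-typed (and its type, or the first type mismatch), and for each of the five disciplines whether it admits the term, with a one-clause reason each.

variable uses: h=1, p=1, r (bound)=0, q (bound)=0, g (bound)=0, f (bound)=0, h1 (bound)=0, p1 (bound)=0
order of uses: h, p
typing: well-typed — term : Int -> Str -> Str
ordered: ✗, r, q, g, f, h1, p1 left unused
linear: ✗, r, q, g, f, h1, p1 left unused
affine: ✓, h, p, r, q, g, f, h1, p1: no repeats, contraction unneeded
relevant: ✗, r, q, g, f, h1, p1 left unused
unrestricted: ✓, simply typable at Int -> Str -> Str; W, C, E all held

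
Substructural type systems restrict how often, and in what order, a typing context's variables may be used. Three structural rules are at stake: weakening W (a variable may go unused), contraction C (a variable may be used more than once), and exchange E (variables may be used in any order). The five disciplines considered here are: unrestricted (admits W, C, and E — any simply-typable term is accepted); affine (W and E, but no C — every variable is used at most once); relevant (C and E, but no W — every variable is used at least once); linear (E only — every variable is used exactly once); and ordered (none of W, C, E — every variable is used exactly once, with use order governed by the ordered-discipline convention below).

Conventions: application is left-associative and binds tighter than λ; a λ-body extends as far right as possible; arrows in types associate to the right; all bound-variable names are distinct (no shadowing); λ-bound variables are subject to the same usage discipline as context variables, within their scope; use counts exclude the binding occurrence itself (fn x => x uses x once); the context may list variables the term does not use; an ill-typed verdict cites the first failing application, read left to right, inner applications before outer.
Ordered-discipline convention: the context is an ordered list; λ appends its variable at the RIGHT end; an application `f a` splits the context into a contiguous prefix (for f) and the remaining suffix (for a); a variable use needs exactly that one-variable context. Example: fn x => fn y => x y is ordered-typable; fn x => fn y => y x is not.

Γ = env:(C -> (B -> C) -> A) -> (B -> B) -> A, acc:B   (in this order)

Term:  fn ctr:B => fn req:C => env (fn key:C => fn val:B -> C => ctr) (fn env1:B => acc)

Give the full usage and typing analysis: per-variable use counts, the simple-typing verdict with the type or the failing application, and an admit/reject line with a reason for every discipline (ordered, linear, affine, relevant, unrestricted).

usage: env=1, acc=1, ctr (λ-bound)=1, req (λ-bound)=0, key (λ-bound)=0, val (λ-bound)=0, env1 (λ-bound)=0
uses in reading order: env, ctr, acc
typing: ill-typed: an argument C -> (B -> C) -> B mismatches the expected C -> (B -> C) -> A
ordered: ✗, fails simple typing
linear: ✗, a type mismatch blocks all five
affine: ✗, the type mismatch rejects it
relevant: ✗, not simply typable
unrestricted: ✗, fails simple typing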